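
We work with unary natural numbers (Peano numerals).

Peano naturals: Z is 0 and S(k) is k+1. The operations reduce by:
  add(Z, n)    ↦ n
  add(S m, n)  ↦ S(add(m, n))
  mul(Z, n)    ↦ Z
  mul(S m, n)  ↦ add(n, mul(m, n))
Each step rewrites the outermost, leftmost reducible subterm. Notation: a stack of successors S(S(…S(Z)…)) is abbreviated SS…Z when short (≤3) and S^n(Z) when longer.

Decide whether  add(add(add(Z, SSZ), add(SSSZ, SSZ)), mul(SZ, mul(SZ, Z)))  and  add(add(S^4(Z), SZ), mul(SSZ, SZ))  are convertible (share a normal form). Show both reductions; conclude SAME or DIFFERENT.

Answer: SAME — A ⇓ S^7(Z), B ⇓ S^7(Z)

Reduction:
Term A:
  start: add(add(add(Z, SSZ), add(SSSZ, SSZ)), mul(SZ, mul(SZ, Z)))
  step 1: add(add(SSZ, add(SSSZ, SSZ)), mul(SZ, mul(SZ, Z)))
  step 2: add(S(add(SZ, add(SSSZ, SSZ))), mul(SZ, mul(SZ, Z)))
  step 3: S(add(add(SZ, add(SSSZ, SSZ)), mul(SZ, mul(SZ, Z))))
  step 4: S(add(S(add(Z, add(SSSZ, SSZ))), mul(SZ, mul(SZ, Z))))
  step 5: S(S(add(add(Z, add(SSSZ, SSZ)), mul(SZ, mul(SZ, Z)))))
  step 6: S(S(add(add(SSSZ, SSZ), mul(SZ, mul(SZ, Z)))))
  step 7: S(S(add(S(add(SSZ, SSZ)), mul(SZ, mul(SZ, Z)))))
  step 8: S(S(S(add(add(SSZ, SSZ), mul(SZ, mul(SZ, Z))))))
  step 9: S(S(S(add(S(add(SZ, SSZ)), mul(SZ, mul(SZ, Z))))))
  step 10: S(S(S(S(add(add(SZ, SSZ), mul(SZ, mul(SZ, Z)))))))
  step 11: S(S(S(S(add(S(add(Z, SSZ)), mul(SZ, mul(SZ, Z)))))))
  step 12: S(S(S(S(S(add(add(Z, SSZ), mul(SZ, mul(SZ, Z))))))))
  step 13: S(S(S(S(S(add(SSZ, mul(SZ, mul(SZ, Z))))))))
  step 14: S(S(S(S(S(S(add(SZ, mul(SZ, mul(SZ, Z)))))))))
  step 15: S(S(S(S(S(S(S(add(Z, mul(SZ, mul(SZ, Z))))))))))
  step 16: S(S(S(S(S(S(S(mul(SZ, mul(SZ, Z)))))))))
  step 17: S(S(S(S(S(S(S(add(mul(SZ, Z), mul(Z, mul(SZ, Z))))))))))
  step 18: S(S(S(S(S(S(S(add(add(Z, mul(Z, Z)), mul(Z, mul(SZ, Z))))))))))
  step 19: S(S(S(S(S(S(S(add(mul(Z, Z), mul(Z, mul(SZ, Z))))))))))
  step 20: S(S(S(S(S(S(S(add(Z, mul(Z, mul(SZ, Z))))))))))
  step 21: S(S(S(S(S(S(S(mul(Z, mul(SZ, Z)))))))))
  step 22: S^7(Z)

Term B:
  start: add(add(S^4(Z), SZ), mul(SSZ, SZ))
  step 1: add(S(add(SSSZ, SZ)), mul(SSZ, SZ))
  step 2: S(add(add(SSSZ, SZ), mul(SSZ, SZ)))
  step 3: S(add(S(add(SSZ, SZ)), mul(SSZ, SZ)))
  step 4: S(S(add(add(SSZ, SZ), mul(SSZ, SZ))))
  step 5: S(S(add(S(add(SZ, SZ)), mul(SSZ, SZ))))
  step 6: S(S(S(add(add(SZ, SZ), mul(SSZ, SZ)))))
  step 7: S(S(S(add(S(add(Z, SZ)), mul(SSZ, SZ)))))
  step 8: S(S(S(S(add(add(Z, SZ), mul(SSZ, SZ))))))
  step 9: S(S(S(S(add(SZ, mul(SSZ, SZ))))))
  step 10: S(S(S(S(S(add(Z, mul(SSZ, SZ)))))))
  step 11: S(S(S(S(S(mul(SSZ, SZ))))))
  step 12: S(S(S(S(S(add(SZ, mul(SZ, SZ)))))))
  step 13: S(S(S(S(S(S(add(Z, mul(SZ, SZ))))))))
  step 14: S(S(S(S(S(S(mul(SZ, SZ)))))))
  step 15: S(S(S(S(S(S(add(SZ, mul(Z, SZ))))))))
  step 16: S(S(S(S(S(S(S(add(Z, mul(Z, SZ)))))))))
  step 17: S(S(S(S(S(S(S(mul(Z, SZ))))))))
  step 18: S^7(Z)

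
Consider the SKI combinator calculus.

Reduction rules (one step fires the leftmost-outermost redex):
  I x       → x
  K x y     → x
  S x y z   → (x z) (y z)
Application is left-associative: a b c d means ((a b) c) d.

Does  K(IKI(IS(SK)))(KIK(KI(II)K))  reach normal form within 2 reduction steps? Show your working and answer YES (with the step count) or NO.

  start: K(IKI(IS(SK)))(KIK(KI(II)K))
  [1] IKI(IS(SK))
  [2] KI(IS(SK))

Answer: NO — after 2 steps the term is KI(IS(SK)), not yet normal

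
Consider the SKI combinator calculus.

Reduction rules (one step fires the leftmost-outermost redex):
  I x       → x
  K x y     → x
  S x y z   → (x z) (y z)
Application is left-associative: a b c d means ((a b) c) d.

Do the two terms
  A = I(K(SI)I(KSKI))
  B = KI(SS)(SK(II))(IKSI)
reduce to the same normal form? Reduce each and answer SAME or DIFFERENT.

Term A:
  start: I(K(SI)I(KSKI))
  [1] K(SI)I(KSKI)
  [2] SI(KSKI)
  [3] SI(SI)

Term B:
  start: KI(SS)(SK(II))(IKSI)
  [1] I(SK(II))(IKSI)
  [2] SK(II)(IKSI)
  [3] K(IKSI)(II(IKSI))
  [4] IKSI
  [5] KSI
  [6] S

Answer: DIFFERENT — A ⇓ SI(SI), B ⇓ S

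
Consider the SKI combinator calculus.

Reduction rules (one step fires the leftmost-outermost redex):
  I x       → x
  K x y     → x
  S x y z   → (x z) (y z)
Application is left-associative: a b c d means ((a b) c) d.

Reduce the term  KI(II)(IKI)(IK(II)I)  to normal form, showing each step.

  start: KI(II)(IKI)(IK(II)I)
  [1] I(IKI)(IK(II)I)
  [2] IKI(IK(II)I)
  [3] KI(IK(II)I)
  [4] I

Answer: normal form = I  (in 4 steps)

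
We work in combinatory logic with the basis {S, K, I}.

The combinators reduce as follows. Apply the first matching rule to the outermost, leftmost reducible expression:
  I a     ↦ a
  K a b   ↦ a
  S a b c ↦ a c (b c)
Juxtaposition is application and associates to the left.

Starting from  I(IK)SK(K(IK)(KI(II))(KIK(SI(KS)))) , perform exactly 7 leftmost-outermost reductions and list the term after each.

Answer: after 7 steps: S(K(SI(KS)))

Working:
  start: I(IK)SK(K(IK)(KI(II))(KIK(SI(KS))))
  →1  IKSK(K(IK)(KI(II))(KIK(SI(KS))))
  →2  KSK(K(IK)(KI(II))(KIK(SI(KS))))
  →3  S(K(IK)(KI(II))(KIK(SI(KS))))
  →4  S(IK(KIK(SI(KS))))
  →5  S(K(KIK(SI(KS))))
  →6  S(K(I(SI(KS))))
  →7  S(K(SI(KS)))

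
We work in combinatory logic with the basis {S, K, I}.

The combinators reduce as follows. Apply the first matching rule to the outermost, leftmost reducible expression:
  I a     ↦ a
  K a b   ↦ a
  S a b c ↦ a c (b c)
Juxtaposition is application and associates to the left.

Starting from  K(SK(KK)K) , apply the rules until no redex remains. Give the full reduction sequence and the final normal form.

  start: K(SK(KK)K)
  [1] K(KK(KKK))
  [2] KK

Answer: normal form = KK  (in 2 steps)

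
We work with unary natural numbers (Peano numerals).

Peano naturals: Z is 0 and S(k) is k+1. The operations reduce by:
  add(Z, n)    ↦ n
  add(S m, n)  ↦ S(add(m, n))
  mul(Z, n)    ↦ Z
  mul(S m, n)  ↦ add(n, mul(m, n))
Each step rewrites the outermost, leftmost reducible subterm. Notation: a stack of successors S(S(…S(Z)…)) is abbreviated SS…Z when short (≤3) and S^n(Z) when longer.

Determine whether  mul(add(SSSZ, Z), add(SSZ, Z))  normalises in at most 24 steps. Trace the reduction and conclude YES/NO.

  start: mul(add(SSSZ, Z), add(SSZ, Z))
  [1] mul(S(add(SSZ, Z)), add(SSZ, Z))
  [2] add(add(SSZ, Z), mul(add(SSZ, Z), add(SSZ, Z)))
  [3] add(S(add(SZ, Z)), mul(add(SSZ, Z), add(SSZ, Z)))
  [4] S(add(add(SZ, Z), mul(add(SSZ, Z), add(SSZ, Z))))
  [5] S(add(S(add(Z, Z)), mul(add(SSZ, Z), add(SSZ, Z))))
  [6] S(S(add(add(Z, Z), mul(add(SSZ, Z), add(SSZ, Z)))))
  [7] S(S(add(Z, mul(add(SSZ, Z), add(SSZ, Z)))))
  [8] S(S(mul(add(SSZ, Z), add(SSZ, Z))))
  [9] S(S(mul(S(add(SZ, Z)), add(SSZ, Z))))
  [10] S(S(add(add(SSZ, Z), mul(add(SZ, Z), add(SSZ, Z)))))
  [11] S(S(add(S(add(SZ, Z)), mul(add(SZ, Z), add(SSZ, Z)))))
  [12] S(S(S(add(add(SZ, Z), mul(add(SZ, Z), add(SSZ, Z))))))
  [13] S(S(S(add(S(add(Z, Z)), mul(add(SZ, Z), add(SSZ, Z))))))
  [14] S(S(S(S(add(add(Z, Z), mul(add(SZ, Z), add(SSZ, Z)))))))
  [15] S(S(S(S(add(Z, mul(add(SZ, Z), add(SSZ, Z)))))))
  [16] S(S(S(S(mul(add(SZ, Z), add(SSZ, Z))))))
  [17] S(S(S(S(mul(S(add(Z, Z)), add(SSZ, Z))))))
  [18] S(S(S(S(add(add(SSZ, Z), mul(add(Z, Z), add(SSZ, Z)))))))
  [19] S(S(S(S(add(S(add(SZ, Z)), mul(add(Z, Z), add(SSZ, Z)))))))
  [20] S(S(S(S(S(add(add(SZ, Z), mul(add(Z, Z), add(SSZ, Z))))))))
  [21] S(S(S(S(S(add(S(add(Z, Z)), mul(add(Z, Z), add(SSZ, Z))))))))
  [22] S(S(S(S(S(S(add(add(Z, Z), mul(add(Z, Z), add(SSZ, Z)))))))))
  [23] S(S(S(S(S(S(add(Z, mul(add(Z, Z), add(SSZ, Z)))))))))
  [24] S(S(S(S(S(S(mul(add(Z, Z), add(SSZ, Z))))))))

Answer: NO — after 24 steps the term is S(S(S(S(S(S(mul(add(Z, Z), add(SSZ, Z)))))))), not yet normal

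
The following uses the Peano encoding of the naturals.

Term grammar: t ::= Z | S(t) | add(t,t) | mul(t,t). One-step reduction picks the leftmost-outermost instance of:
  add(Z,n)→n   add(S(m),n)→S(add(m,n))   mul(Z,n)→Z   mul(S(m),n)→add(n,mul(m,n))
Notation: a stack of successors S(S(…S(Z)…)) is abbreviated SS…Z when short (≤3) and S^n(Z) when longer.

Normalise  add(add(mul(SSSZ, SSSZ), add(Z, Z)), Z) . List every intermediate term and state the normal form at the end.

  start: add(add(mul(SSSZ, SSSZ), add(Z, Z)), Z)
  [1] add(add(add(SSSZ, mul(SSZ, SSSZ)), add(Z, Z)), Z)
  [2] add(add(S(add(SSZ, mul(SSZ, SSSZ))), add(Z, Z)), Z)
  [3] add(S(add(add(SSZ, mul(SSZ, SSSZ)), add(Z, Z))), Z)
  [4] S(add(add(add(SSZ, mul(SSZ, SSSZ)), add(Z, Z)), Z))
  [5] S(add(add(S(add(SZ, mul(SSZ, SSSZ))), add(Z, Z)), Z))
  [6] S(add(S(add(add(SZ, mul(SSZ, SSSZ)), add(Z, Z))), Z))
  [7] S(S(add(add(add(SZ, mul(SSZ, SSSZ)), add(Z, Z)), Z)))
  [8] S(S(add(add(S(add(Z, mul(SSZ, SSSZ))), add(Z, Z)), Z)))
  [9] S(S(add(S(add(add(Z, mul(SSZ, SSSZ)), add(Z, Z))), Z)))
  [10] S(S(S(add(add(add(Z, mul(SSZ, SSSZ)), add(Z, Z)), Z))))
  [11] S(S(S(add(add(mul(SSZ, SSSZ), add(Z, Z)), Z))))
  [12] S(S(S(add(add(add(SSSZ, mul(SZ, SSSZ)), add(Z, Z)), Z))))
  [13] S(S(S(add(add(S(add(SSZ, mul(SZ, SSSZ))), add(Z, Z)), Z))))
  [14] S(S(S(add(S(add(add(SSZ, mul(SZ, SSSZ)), add(Z, Z))), Z))))
  [15] S(S(S(S(add(add(add(SSZ, mul(SZ, SSSZ)), add(Z, Z)), Z)))))
  [16] S(S(S(S(add(add(S(add(SZ, mul(SZ, SSSZ))), add(Z, Z)), Z)))))
  [17] S(S(S(S(add(S(add(add(SZ, mul(SZ, SSSZ)), add(Z, Z))), Z)))))
  [18] S(S(S(S(S(add(add(add(SZ, mul(SZ, SSSZ)), add(Z, Z)), Z))))))
  [19] S(S(S(S(S(add(add(S(add(Z, mul(SZ, SSSZ))), add(Z, Z)), Z))))))
  [20] S(S(S(S(S(add(S(add(add(Z, mul(SZ, SSSZ)), add(Z, Z))), Z))))))
  [21] S(S(S(S(S(S(add(add(add(Z, mul(SZ, SSSZ)), add(Z, Z)), Z)))))))
  [22] S(S(S(S(S(S(add(add(mul(SZ, SSSZ), add(Z, Z)), Z)))))))
  [23] S(S(S(S(S(S(add(add(add(SSSZ, mul(Z, SSSZ)), add(Z, Z)), Z)))))))
  [24] S(S(S(S(S(S(add(add(S(add(SSZ, mul(Z, SSSZ))), add(Z, Z)), Z)))))))
  [25] S(S(S(S(S(S(add(S(add(add(SSZ, mul(Z, SSSZ)), add(Z, Z))), Z)))))))
  [26] S(S(S(S(S(S(S(add(add(add(SSZ, mul(Z, SSSZ)), add(Z, Z)), Z))))))))
  [27] S(S(S(S(S(S(S(add(add(S(add(SZ, mul(Z, SSSZ))), add(Z, Z)), Z))))))))
  [28] S(S(S(S(S(S(S(add(S(add(add(SZ, mul(Z, SSSZ)), add(Z, Z))), Z))))))))
  [29] S(S(S(S(S(S(S(S(add(add(add(SZ, mul(Z, SSSZ)), add(Z, Z)), Z)))))))))
  [30] S(S(S(S(S(S(S(S(add(add(S(add(Z, mul(Z, SSSZ))), add(Z, Z)), Z)))))))))
  [31] S(S(S(S(S(S(S(S(add(S(add(add(Z, mul(Z, SSSZ)), add(Z, Z))), Z)))))))))
  [32] S(S(S(S(S(S(S(S(S(add(add(add(Z, mul(Z, SSSZ)), add(Z, Z)), Z))))))))))
  [33] S(S(S(S(S(S(S(S(S(add(add(mul(Z, SSSZ), add(Z, Z)), Z))))))))))
  [34] S(S(S(S(S(S(S(S(S(add(add(Z, add(Z, Z)), Z))))))))))
  [35] S(S(S(S(S(S(S(S(S(add(add(Z, Z), Z))))))))))
  [36] S(S(S(S(S(S(S(S(S(add(Z, Z))))))))))
  [37] S^9(Z)

Answer: normal form = S^9(Z)  (in 37 steps)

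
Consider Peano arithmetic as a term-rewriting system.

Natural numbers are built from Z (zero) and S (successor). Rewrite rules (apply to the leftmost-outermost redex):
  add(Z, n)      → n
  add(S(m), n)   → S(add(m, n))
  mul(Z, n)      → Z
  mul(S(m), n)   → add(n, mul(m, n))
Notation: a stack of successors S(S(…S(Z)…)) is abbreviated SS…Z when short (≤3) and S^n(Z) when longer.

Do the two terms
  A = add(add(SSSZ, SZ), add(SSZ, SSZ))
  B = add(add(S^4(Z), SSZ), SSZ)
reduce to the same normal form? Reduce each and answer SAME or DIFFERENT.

Answer: SAME — A ⇓ S^8(Z), B ⇓ S^8(Z)

Derivation:
Term A:
  start: add(add(SSSZ, SZ), add(SSZ, SSZ))
  step 1: add(S(add(SSZ, SZ)), add(SSZ, SSZ))
  step 2: S(add(add(SSZ, SZ), add(SSZ, SSZ)))
  step 3: S(add(S(add(SZ, SZ)), add(SSZ, SSZ)))
  step 4: S(S(add(add(SZ, SZ), add(SSZ, SSZ))))
  step 5: S(S(add(S(add(Z, SZ)), add(SSZ, SSZ))))
  step 6: S(S(S(add(add(Z, SZ), add(SSZ, SSZ)))))
  step 7: S(S(S(add(SZ, add(SSZ, SSZ)))))
  step 8: S(S(S(S(add(Z, add(SSZ, SSZ))))))
  step 9: S(S(S(S(add(SSZ, SSZ)))))
  step 10: S(S(S(S(S(add(SZ, SSZ))))))
  step 11: S(S(S(S(S(S(add(Z, SSZ)))))))
  step 12: S^8(Z)

Term B:
  start: add(add(S^4(Z), SSZ), SSZ)
  step 1: add(S(add(SSSZ, SSZ)), SSZ)
  step 2: S(add(add(SSSZ, SSZ), SSZ))
  step 3: S(add(S(add(SSZ, SSZ)), SSZ))
  step 4: S(S(add(add(SSZ, SSZ), SSZ)))
  step 5: S(S(add(S(add(SZ, SSZ)), SSZ)))
  step 6: S(S(S(add(add(SZ, SSZ), SSZ))))
  step 7: S(S(S(add(S(add(Z, SSZ)), SSZ))))
  step 8: S(S(S(S(add(add(Z, SSZ), SSZ)))))
  step 9: S(S(S(S(add(SSZ, SSZ)))))
  step 10: S(S(S(S(S(add(SZ, SSZ))))))
  step 11: S(S(S(S(S(S(add(Z, SSZ)))))))
  step 12: S^8(Z)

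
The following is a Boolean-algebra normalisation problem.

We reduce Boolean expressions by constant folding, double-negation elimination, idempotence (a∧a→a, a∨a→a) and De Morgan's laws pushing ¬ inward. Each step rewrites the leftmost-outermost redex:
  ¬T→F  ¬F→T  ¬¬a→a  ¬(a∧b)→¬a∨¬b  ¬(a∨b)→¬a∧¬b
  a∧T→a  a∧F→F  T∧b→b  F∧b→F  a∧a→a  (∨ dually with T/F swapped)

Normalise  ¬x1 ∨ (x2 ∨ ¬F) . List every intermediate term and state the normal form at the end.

Answer: normal form = T  (in 3 steps)

Working:
  start: ¬x1 ∨ (x2 ∨ ¬F)
  step 1: ¬x1 ∨ (x2 ∨ T)
  step 2: ¬x1 ∨ T
  step 3: T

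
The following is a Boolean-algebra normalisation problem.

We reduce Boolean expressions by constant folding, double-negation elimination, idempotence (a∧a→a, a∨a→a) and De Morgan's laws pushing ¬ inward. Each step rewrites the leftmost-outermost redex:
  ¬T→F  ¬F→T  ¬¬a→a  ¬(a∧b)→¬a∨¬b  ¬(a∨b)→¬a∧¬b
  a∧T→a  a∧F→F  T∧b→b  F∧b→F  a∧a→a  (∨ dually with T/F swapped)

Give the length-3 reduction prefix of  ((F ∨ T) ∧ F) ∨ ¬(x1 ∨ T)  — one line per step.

Answer: after 3 steps: ¬x1 ∧ ¬T

Derivation:
  start: ((F ∨ T) ∧ F) ∨ ¬(x1 ∨ T)
  [1] F ∨ ¬(x1 ∨ T)
  [2] ¬(x1 ∨ T)
  [3] ¬x1 ∧ ¬T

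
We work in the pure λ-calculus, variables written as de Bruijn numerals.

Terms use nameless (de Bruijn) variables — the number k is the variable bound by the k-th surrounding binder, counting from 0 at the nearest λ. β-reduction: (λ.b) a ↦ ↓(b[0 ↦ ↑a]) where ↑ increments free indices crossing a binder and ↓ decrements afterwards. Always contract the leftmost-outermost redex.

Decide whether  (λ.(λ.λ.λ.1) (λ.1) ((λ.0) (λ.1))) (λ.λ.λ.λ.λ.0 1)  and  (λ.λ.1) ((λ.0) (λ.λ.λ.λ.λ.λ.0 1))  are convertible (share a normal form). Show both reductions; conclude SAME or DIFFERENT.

Term A:
  start: (λ.(λ.λ.λ.1) (λ.1) ((λ.0) (λ.1))) (λ.λ.λ.λ.λ.0 1)
  →1  (λ.λ.λ.1) (λ.λ.λ.λ.λ.λ.0 1) ((λ.0) (λ.λ.λ.λ.λ.λ.0 1))
  →2  (λ.λ.1) ((λ.0) (λ.λ.λ.λ.λ.λ.0 1))
  →3  λ.(λ.0) (λ.λ.λ.λ.λ.λ.0 1)
  →4  λ.λ.λ.λ.λ.λ.λ.0 1

Term B:
  start: (λ.λ.1) ((λ.0) (λ.λ.λ.λ.λ.λ.0 1))
  →1  λ.(λ.0) (λ.λ.λ.λ.λ.λ.0 1)
  →2  λ.λ.λ.λ.λ.λ.λ.0 1

Answer: SAME — A ⇓ λ.λ.λ.λ.λ.λ.λ.0 1, B ⇓ λ.λ.λ.λ.λ.λ.λ.0 1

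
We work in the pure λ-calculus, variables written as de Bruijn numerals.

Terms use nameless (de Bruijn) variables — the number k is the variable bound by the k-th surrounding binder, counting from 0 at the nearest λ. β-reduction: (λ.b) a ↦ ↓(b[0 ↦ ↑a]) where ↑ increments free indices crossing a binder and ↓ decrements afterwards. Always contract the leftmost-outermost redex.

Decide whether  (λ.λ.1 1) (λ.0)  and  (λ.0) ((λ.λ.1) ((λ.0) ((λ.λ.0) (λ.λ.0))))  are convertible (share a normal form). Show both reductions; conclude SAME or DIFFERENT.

Answer: SAME — A ⇓ λ.λ.0, B ⇓ λ.λ.0

Derivation:
Term A:
  start: (λ.λ.1 1) (λ.0)
  step 1: λ.(λ.0) (λ.0)
  step 2: λ.λ.0

Term B:
  start: (λ.0) ((λ.λ.1) ((λ.0) ((λ.λ.0) (λ.λ.0))))
  step 1: (λ.λ.1) ((λ.0) ((λ.λ.0) (λ.λ.0)))
  step 2: λ.(λ.0) ((λ.λ.0) (λ.λ.0))
  step 3: λ.(λ.λ.0) (λ.λ.0)
  step 4: λ.λ.0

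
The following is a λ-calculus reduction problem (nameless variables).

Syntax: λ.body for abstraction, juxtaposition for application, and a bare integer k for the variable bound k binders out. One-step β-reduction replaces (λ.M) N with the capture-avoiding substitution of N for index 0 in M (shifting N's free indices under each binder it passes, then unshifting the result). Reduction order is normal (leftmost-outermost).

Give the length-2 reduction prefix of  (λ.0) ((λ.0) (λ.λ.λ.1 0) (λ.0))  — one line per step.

  start: (λ.0) ((λ.0) (λ.λ.λ.1 0) (λ.0))
  →1  (λ.0) (λ.λ.λ.1 0) (λ.0)
  →2  (λ.λ.λ.1 0) (λ.0)

Answer: after 2 steps: (λ.λ.λ.1 0) (λ.0)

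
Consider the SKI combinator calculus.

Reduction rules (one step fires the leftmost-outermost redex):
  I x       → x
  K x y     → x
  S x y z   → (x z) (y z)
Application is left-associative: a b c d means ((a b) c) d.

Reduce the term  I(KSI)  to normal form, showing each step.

Answer: normal form = S  (in 2 steps)

Derivation:
  start: I(KSI)
  →1  KSI
  →2  S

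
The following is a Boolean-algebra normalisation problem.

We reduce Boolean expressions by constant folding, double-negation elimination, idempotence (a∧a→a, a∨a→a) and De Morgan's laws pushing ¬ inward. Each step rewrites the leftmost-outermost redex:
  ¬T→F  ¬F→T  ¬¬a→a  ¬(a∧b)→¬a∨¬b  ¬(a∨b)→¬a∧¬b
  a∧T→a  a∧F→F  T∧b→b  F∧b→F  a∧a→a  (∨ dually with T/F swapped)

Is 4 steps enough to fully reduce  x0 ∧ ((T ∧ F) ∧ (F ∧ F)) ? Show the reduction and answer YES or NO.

Answer: YES — reaches normal form F in 3 ≤ 4 steps

Reduction:
  start: x0 ∧ ((T ∧ F) ∧ (F ∧ F))
  step 1: x0 ∧ (F ∧ (F ∧ F))
  step 2: x0 ∧ F
  step 3: F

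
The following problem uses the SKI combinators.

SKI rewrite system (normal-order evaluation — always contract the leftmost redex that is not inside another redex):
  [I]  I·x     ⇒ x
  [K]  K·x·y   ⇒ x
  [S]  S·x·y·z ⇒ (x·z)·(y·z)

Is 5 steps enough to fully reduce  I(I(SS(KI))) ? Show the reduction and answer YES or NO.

  start: I(I(SS(KI)))
  step 1: I(SS(KI))
  step 2: SS(KI)

Answer: YES — reaches normal form SS(KI) in 2 ≤ 5 steps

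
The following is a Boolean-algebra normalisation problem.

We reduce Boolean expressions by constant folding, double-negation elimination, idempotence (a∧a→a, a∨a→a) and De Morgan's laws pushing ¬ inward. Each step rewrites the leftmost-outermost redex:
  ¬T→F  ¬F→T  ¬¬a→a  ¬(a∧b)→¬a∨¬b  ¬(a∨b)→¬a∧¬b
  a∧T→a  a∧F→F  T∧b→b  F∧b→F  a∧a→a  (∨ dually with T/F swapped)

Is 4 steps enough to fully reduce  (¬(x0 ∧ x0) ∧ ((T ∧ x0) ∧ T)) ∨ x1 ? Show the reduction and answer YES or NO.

Answer: YES — reaches normal form (¬x0 ∧ x0) ∨ x1 in 4 ≤ 4 steps

Working:
  start: (¬(x0 ∧ x0) ∧ ((T ∧ x0) ∧ T)) ∨ x1
  →1  ((¬x0 ∨ ¬x0) ∧ ((T ∧ x0) ∧ T)) ∨ x1
  →2  (¬x0 ∧ ((T ∧ x0) ∧ T)) ∨ x1
  →3  (¬x0 ∧ (T ∧ x0)) ∨ x1
  →4  (¬x0 ∧ x0) ∨ x1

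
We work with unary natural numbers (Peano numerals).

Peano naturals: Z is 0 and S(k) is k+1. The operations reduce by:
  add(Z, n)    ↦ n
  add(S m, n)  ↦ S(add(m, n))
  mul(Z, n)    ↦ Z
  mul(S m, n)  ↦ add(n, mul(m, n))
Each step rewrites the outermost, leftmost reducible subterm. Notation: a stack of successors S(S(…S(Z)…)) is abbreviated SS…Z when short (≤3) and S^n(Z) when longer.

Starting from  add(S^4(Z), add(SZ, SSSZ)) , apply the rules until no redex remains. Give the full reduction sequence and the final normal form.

  start: add(S^4(Z), add(SZ, SSSZ))
  [1] S(add(SSSZ, add(SZ, SSSZ)))
  [2] S(S(add(SSZ, add(SZ, SSSZ))))
  [3] S(S(S(add(SZ, add(SZ, SSSZ)))))
  [4] S(S(S(S(add(Z, add(SZ, SSSZ))))))
  [5] S(S(S(S(add(SZ, SSSZ)))))
  [6] S(S(S(S(S(add(Z, SSSZ))))))
  [7] S^8(Z)

Answer: normal form = S^8(Z)  (in 7 steps)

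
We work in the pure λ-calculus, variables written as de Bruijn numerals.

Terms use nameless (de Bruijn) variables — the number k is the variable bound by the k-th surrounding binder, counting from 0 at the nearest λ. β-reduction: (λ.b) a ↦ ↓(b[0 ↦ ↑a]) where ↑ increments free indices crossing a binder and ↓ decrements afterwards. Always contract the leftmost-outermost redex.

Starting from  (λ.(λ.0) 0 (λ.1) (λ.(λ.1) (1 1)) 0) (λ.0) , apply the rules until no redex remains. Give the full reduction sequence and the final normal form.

Answer: normal form = λ.0  (in 5 steps)

Working:
  start: (λ.(λ.0) 0 (λ.1) (λ.(λ.1) (1 1)) 0) (λ.0)
  step 1: (λ.0) (λ.0) (λ.λ.0) (λ.(λ.1) ((λ.0) (λ.0))) (λ.0)
  step 2: (λ.0) (λ.λ.0) (λ.(λ.1) ((λ.0) (λ.0))) (λ.0)
  step 3: (λ.λ.0) (λ.(λ.1) ((λ.0) (λ.0))) (λ.0)
  step 4: (λ.0) (λ.0)
  step 5: λ.0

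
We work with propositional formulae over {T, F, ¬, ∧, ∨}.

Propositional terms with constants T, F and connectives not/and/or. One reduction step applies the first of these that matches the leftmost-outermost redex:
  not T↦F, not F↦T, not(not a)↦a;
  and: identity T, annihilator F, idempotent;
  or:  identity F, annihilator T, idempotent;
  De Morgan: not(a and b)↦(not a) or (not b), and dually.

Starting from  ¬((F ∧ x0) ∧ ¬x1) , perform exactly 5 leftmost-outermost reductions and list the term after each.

  start: ¬((F ∧ x0) ∧ ¬x1)
  step 1: ¬(F ∧ x0) ∨ ¬¬x1
  step 2: (¬F ∨ ¬x0) ∨ ¬¬x1
  step 3: (T ∨ ¬x0) ∨ ¬¬x1
  step 4: T ∨ ¬¬x1
  step 5: T

Answer: after 5 steps: T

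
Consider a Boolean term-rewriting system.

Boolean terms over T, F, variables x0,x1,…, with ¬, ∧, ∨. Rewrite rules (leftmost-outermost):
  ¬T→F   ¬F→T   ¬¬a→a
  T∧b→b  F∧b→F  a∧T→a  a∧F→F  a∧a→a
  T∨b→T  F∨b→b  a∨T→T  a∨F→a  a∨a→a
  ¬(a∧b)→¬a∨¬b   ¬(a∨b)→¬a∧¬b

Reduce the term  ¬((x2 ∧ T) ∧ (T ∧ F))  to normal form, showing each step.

  start: ¬((x2 ∧ T) ∧ (T ∧ F))
  [1] ¬(x2 ∧ T) ∨ ¬(T ∧ F)
  [2] (¬x2 ∨ ¬T) ∨ ¬(T ∧ F)
  [3] (¬x2 ∨ F) ∨ ¬(T ∧ F)
  [4] ¬x2 ∨ ¬(T ∧ F)
  [5] ¬x2 ∨ (¬T ∨ ¬F)
  [6] ¬x2 ∨ (F ∨ ¬F)
  [7] ¬x2 ∨ ¬F
  [8] ¬x2 ∨ T
  [9] T

Answer: normal form = T  (in 9 steps)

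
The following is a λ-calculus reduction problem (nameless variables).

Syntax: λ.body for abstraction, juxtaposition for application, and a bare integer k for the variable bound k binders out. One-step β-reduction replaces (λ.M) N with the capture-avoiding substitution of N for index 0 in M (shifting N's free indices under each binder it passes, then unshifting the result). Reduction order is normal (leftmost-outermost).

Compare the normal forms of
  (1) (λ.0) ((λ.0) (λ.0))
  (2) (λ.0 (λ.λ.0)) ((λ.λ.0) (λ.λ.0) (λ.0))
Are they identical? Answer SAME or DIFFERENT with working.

Answer: DIFFERENT — A ⇓ λ.0, B ⇓ λ.λ.0

Reduction:
Term A:
  start: (λ.0) ((λ.0) (λ.0))
  →1  (λ.0) (λ.0)
  →2  λ.0

Term B:
  start: (λ.0 (λ.λ.0)) ((λ.λ.0) (λ.λ.0) (λ.0))
  →1  (λ.λ.0) (λ.λ.0) (λ.0) (λ.λ.0)
  →2  (λ.0) (λ.0) (λ.λ.0)
  →3  (λ.0) (λ.λ.0)
  →4  λ.λ.0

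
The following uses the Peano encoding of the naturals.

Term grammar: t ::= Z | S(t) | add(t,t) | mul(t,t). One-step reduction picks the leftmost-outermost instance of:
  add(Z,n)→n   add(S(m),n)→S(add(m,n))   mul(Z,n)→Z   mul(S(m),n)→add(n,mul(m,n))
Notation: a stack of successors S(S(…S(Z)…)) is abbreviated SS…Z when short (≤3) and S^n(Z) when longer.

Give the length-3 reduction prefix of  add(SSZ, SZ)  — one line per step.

  start: add(SSZ, SZ)
  step 1: S(add(SZ, SZ))
  step 2: S(S(add(Z, SZ)))
  step 3: SSSZ

Answer: after 3 steps: SSSZ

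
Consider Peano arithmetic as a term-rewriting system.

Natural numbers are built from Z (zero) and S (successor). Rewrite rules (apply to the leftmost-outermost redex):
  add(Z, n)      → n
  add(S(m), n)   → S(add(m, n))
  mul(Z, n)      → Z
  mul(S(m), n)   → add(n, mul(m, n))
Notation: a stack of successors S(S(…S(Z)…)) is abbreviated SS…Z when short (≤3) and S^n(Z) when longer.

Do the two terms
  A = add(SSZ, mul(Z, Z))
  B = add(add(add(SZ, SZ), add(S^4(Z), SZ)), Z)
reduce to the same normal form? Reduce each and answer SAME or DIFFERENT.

Term A:
  start: add(SSZ, mul(Z, Z))
  [1] S(add(SZ, mul(Z, Z)))
  [2] S(S(add(Z, mul(Z, Z))))
  [3] S(S(mul(Z, Z)))
  [4] SSZ

Term B:
  start: add(add(add(SZ, SZ), add(S^4(Z), SZ)), Z)
  [1] add(add(S(add(Z, SZ)), add(S^4(Z), SZ)), Z)
  [2] add(S(add(add(Z, SZ), add(S^4(Z), SZ))), Z)
  [3] S(add(add(add(Z, SZ), add(S^4(Z), SZ)), Z))
  [4] S(add(add(SZ, add(S^4(Z), SZ)), Z))
  [5] S(add(S(add(Z, add(S^4(Z), SZ))), Z))
  [6] S(S(add(add(Z, add(S^4(Z), SZ)), Z)))
  [7] S(S(add(add(S^4(Z), SZ), Z)))
  [8] S(S(add(S(add(SSSZ, SZ)), Z)))
  [9] S(S(S(add(add(SSSZ, SZ), Z))))
  [10] S(S(S(add(S(add(SSZ, SZ)), Z))))
  [11] S(S(S(S(add(add(SSZ, SZ), Z)))))
  [12] S(S(S(S(add(S(add(SZ, SZ)), Z)))))
  [13] S(S(S(S(S(add(add(SZ, SZ), Z))))))
  [14] S(S(S(S(S(add(S(add(Z, SZ)), Z))))))
  [15] S(S(S(S(S(S(add(add(Z, SZ), Z)))))))
  [16] S(S(S(S(S(S(add(SZ, Z)))))))
  [17] S(S(S(S(S(S(S(add(Z, Z))))))))
  [18] S^7(Z)

Answer: DIFFERENT — A ⇓ SSZ, B ⇓ S^7(Z)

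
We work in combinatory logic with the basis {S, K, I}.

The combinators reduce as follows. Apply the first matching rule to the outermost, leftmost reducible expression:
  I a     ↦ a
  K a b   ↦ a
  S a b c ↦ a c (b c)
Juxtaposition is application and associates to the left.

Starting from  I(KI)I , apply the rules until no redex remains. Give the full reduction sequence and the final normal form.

  start: I(KI)I
  [1] KII
  [2] I

Answer: normal form = I  (in 2 steps)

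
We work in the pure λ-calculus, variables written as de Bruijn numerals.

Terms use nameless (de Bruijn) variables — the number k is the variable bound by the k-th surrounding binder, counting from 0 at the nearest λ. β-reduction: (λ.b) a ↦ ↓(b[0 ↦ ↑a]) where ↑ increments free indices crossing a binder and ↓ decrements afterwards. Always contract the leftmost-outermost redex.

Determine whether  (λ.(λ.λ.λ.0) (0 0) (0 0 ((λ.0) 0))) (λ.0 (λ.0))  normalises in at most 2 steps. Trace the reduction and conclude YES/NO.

Answer: NO — after 2 steps the term is (λ.λ.0) ((λ.0 (λ.0)) (λ.0 (λ.0)) ((λ.0) (λ.0 (λ.0)))), not yet normal

Reduction:
  start: (λ.(λ.λ.λ.0) (0 0) (0 0 ((λ.0) 0))) (λ.0 (λ.0))
  step 1: (λ.λ.λ.0) ((λ.0 (λ.0)) (λ.0 (λ.0))) ((λ.0 (λ.0)) (λ.0 (λ.0)) ((λ.0) (λ.0 (λ.0))))
  step 2: (λ.λ.0) ((λ.0 (λ.0)) (λ.0 (λ.0)) ((λ.0) (λ.0 (λ.0))))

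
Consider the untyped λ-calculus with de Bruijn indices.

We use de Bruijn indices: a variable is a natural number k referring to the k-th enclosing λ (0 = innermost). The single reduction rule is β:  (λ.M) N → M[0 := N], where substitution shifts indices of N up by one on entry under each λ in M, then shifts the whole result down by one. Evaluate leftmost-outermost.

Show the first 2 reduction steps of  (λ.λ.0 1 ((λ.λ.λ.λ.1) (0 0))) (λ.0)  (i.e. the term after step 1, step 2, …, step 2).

  start: (λ.λ.0 1 ((λ.λ.λ.λ.1) (0 0))) (λ.0)
  →1  λ.0 (λ.0) ((λ.λ.λ.λ.1) (0 0))
  →2  λ.0 (λ.0) (λ.λ.λ.1)

Answer: after 2 steps: λ.0 (λ.0) (λ.λ.λ.1)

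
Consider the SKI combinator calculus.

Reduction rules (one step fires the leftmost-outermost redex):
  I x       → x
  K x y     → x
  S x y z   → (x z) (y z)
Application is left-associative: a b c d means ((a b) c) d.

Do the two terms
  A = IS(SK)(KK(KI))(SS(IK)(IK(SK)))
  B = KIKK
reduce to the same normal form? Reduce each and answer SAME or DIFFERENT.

Answer: DIFFERENT — A ⇓ K(S(K(SK))(K(K(SK)))), B ⇓ K

Reduction:
Term A:
  start: IS(SK)(KK(KI))(SS(IK)(IK(SK)))
  →1  S(SK)(KK(KI))(SS(IK)(IK(SK)))
  →2  SK(SS(IK)(IK(SK)))(KK(KI)(SS(IK)(IK(SK))))
  →3  K(KK(KI)(SS(IK)(IK(SK))))(SS(IK)(IK(SK))(KK(KI)(SS(IK)(IK(SK)))))
  →4  KK(KI)(SS(IK)(IK(SK)))
  →5  K(SS(IK)(IK(SK)))
  →6  K(S(IK(SK))(IK(IK(SK))))
  →7  K(S(K(SK))(IK(IK(SK))))
  →8  K(S(K(SK))(K(IK(SK))))
  →9  K(S(K(SK))(K(K(SK))))

Term B:
  start: KIKK
  →1  IK
  →2  K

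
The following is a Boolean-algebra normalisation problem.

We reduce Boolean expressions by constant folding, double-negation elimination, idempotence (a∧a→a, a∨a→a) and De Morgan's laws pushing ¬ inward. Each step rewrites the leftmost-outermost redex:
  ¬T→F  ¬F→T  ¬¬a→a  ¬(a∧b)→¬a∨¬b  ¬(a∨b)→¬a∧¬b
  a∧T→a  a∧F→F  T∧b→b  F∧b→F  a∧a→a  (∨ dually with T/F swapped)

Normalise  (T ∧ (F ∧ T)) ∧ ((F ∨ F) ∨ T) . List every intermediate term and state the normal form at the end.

  start: (T ∧ (F ∧ T)) ∧ ((F ∨ F) ∨ T)
  [1] (F ∧ T) ∧ ((F ∨ F) ∨ T)
  [2] F ∧ ((F ∨ F) ∨ T)
  [3] F

Answer: normal form = F  (in 3 steps)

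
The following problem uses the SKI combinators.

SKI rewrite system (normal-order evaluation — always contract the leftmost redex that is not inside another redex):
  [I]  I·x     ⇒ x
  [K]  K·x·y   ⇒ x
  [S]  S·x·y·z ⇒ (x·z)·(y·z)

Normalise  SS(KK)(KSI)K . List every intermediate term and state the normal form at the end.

Answer: normal form = SK(KK)  (in 4 steps)

Derivation:
  start: SS(KK)(KSI)K
  [1] S(KSI)(KK(KSI))K
  [2] KSIK(KK(KSI)K)
  [3] SK(KK(KSI)K)
  [4] SK(KK)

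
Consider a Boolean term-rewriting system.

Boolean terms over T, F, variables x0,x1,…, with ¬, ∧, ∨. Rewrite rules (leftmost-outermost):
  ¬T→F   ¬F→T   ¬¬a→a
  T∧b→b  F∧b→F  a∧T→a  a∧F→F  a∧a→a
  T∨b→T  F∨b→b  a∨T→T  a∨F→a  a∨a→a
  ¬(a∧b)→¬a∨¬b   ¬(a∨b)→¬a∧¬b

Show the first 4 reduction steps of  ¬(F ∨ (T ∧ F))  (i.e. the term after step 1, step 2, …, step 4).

Answer: after 4 steps: ¬T ∨ ¬F

Working:
  start: ¬(F ∨ (T ∧ F))
  [1] ¬F ∧ ¬(T ∧ F)
  [2] T ∧ ¬(T ∧ F)
  [3] ¬(T ∧ F)
  [4] ¬T ∨ ¬F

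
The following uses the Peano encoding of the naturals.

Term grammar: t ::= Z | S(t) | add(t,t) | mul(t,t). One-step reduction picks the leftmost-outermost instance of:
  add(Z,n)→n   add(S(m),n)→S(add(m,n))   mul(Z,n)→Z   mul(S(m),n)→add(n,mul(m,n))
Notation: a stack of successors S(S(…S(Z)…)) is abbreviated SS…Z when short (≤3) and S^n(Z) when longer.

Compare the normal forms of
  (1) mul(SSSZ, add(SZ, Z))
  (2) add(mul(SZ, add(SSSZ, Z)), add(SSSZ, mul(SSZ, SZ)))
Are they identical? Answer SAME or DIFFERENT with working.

Answer: DIFFERENT — A ⇓ SSSZ, B ⇓ S^8(Z)

Derivation:
Term A:
  start: mul(SSSZ, add(SZ, Z))
  →1  add(add(SZ, Z), mul(SSZ, add(SZ, Z)))
  →2  add(S(add(Z, Z)), mul(SSZ, add(SZ, Z)))
  →3  S(add(add(Z, Z), mul(SSZ, add(SZ, Z))))
  →4  S(add(Z, mul(SSZ, add(SZ, Z))))
  →5  S(mul(SSZ, add(SZ, Z)))
  →6  S(add(add(SZ, Z), mul(SZ, add(SZ, Z))))
  →7  S(add(S(add(Z, Z)), mul(SZ, add(SZ, Z))))
  →8  S(S(add(add(Z, Z), mul(SZ, add(SZ, Z)))))
  →9  S(S(add(Z, mul(SZ, add(SZ, Z)))))
  →10  S(S(mul(SZ, add(SZ, Z))))
  →11  S(S(add(add(SZ, Z), mul(Z, add(SZ, Z)))))
  →12  S(S(add(S(add(Z, Z)), mul(Z, add(SZ, Z)))))
  →13  S(S(S(add(add(Z, Z), mul(Z, add(SZ, Z))))))
  →14  S(S(S(add(Z, mul(Z, add(SZ, Z))))))
  →15  S(S(S(mul(Z, add(SZ, Z)))))
  →16  SSSZ

Term B:
  start: add(mul(SZ, add(SSSZ, Z)), add(SSSZ, mul(SSZ, SZ)))
  →1  add(add(add(SSSZ, Z), mul(Z, add(SSSZ, Z))), add(SSSZ, mul(SSZ, SZ)))
  →2  add(add(S(add(SSZ, Z)), mul(Z, add(SSSZ, Z))), add(SSSZ, mul(SSZ, SZ)))
  →3  add(S(add(add(SSZ, Z), mul(Z, add(SSSZ, Z)))), add(SSSZ, mul(SSZ, SZ)))
  →4  S(add(add(add(SSZ, Z), mul(Z, add(SSSZ, Z))), add(SSSZ, mul(SSZ, SZ))))
  →5  S(add(add(S(add(SZ, Z)), mul(Z, add(SSSZ, Z))), add(SSSZ, mul(SSZ, SZ))))
  →6  S(add(S(add(add(SZ, Z), mul(Z, add(SSSZ, Z)))), add(SSSZ, mul(SSZ, SZ))))
  →7  S(S(add(add(add(SZ, Z), mul(Z, add(SSSZ, Z))), add(SSSZ, mul(SSZ, SZ)))))
  →8  S(S(add(add(S(add(Z, Z)), mul(Z, add(SSSZ, Z))), add(SSSZ, mul(SSZ, SZ)))))
  →9  S(S(add(S(add(add(Z, Z), mul(Z, add(SSSZ, Z)))), add(SSSZ, mul(SSZ, SZ)))))
  →10  S(S(S(add(add(add(Z, Z), mul(Z, add(SSSZ, Z))), add(SSSZ, mul(SSZ, SZ))))))
  →11  S(S(S(add(add(Z, mul(Z, add(SSSZ, Z))), add(SSSZ, mul(SSZ, SZ))))))
  →12  S(S(S(add(mul(Z, add(SSSZ, Z)), add(SSSZ, mul(SSZ, SZ))))))
  →13  S(S(S(add(Z, add(SSSZ, mul(SSZ, SZ))))))
  →14  S(S(S(add(SSSZ, mul(SSZ, SZ)))))
  →15  S(S(S(S(add(SSZ, mul(SSZ, SZ))))))
  →16  S(S(S(S(S(add(SZ, mul(SSZ, SZ)))))))
  →17  S(S(S(S(S(S(add(Z, mul(SSZ, SZ))))))))
  →18  S(S(S(S(S(S(mul(SSZ, SZ)))))))
  →19  S(S(S(S(S(S(add(SZ, mul(SZ, SZ))))))))
  →20  S(S(S(S(S(S(S(add(Z, mul(SZ, SZ)))))))))
  →21  S(S(S(S(S(S(S(mul(SZ, SZ))))))))
  →22  S(S(S(S(S(S(S(add(SZ, mul(Z, SZ)))))))))
  →23  S(S(S(S(S(S(S(S(add(Z, mul(Z, SZ))))))))))
  →24  S(S(S(S(S(S(S(S(mul(Z, SZ)))))))))
  →25  S^8(Z)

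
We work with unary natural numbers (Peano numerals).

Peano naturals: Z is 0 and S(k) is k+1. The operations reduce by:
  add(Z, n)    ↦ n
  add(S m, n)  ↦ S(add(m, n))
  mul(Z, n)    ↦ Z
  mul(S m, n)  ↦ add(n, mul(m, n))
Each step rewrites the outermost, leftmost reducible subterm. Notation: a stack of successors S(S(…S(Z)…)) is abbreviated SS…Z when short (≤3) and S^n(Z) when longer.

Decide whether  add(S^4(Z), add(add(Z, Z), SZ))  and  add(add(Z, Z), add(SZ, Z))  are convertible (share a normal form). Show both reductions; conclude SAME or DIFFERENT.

Answer: DIFFERENT — A ⇓ S^5(Z), B ⇓ SZ

Working:
Term A:
  start: add(S^4(Z), add(add(Z, Z), SZ))
  step 1: S(add(SSSZ, add(add(Z, Z), SZ)))
  step 2: S(S(add(SSZ, add(add(Z, Z), SZ))))
  step 3: S(S(S(add(SZ, add(add(Z, Z), SZ)))))
  step 4: S(S(S(S(add(Z, add(add(Z, Z), SZ))))))
  step 5: S(S(S(S(add(add(Z, Z), SZ)))))
  step 6: S(S(S(S(add(Z, SZ)))))
  step 7: S^5(Z)

Term B:
  start: add(add(Z, Z), add(SZ, Z))
  step 1: add(Z, add(SZ, Z))
  step 2: add(SZ, Z)
  step 3: S(add(Z, Z))
  step 4: SZ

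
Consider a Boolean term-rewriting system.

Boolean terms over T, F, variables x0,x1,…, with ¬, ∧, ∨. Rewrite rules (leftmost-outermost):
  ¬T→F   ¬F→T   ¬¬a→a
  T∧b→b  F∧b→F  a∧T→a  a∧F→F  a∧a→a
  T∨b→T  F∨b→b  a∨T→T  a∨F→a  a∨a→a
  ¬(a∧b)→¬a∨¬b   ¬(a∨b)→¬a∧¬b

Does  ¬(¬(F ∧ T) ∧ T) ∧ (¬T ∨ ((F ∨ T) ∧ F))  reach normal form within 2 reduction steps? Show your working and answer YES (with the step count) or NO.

Answer: NO — after 2 steps the term is ((F ∧ T) ∨ ¬T) ∧ (¬T ∨ ((F ∨ T) ∧ F)), not yet normal

Derivation:
  start: ¬(¬(F ∧ T) ∧ T) ∧ (¬T ∨ ((F ∨ T) ∧ F))
  step 1: (¬¬(F ∧ T) ∨ ¬T) ∧ (¬T ∨ ((F ∨ T) ∧ F))
  step 2: ((F ∧ T) ∨ ¬T) ∧ (¬T ∨ ((F ∨ T) ∧ F))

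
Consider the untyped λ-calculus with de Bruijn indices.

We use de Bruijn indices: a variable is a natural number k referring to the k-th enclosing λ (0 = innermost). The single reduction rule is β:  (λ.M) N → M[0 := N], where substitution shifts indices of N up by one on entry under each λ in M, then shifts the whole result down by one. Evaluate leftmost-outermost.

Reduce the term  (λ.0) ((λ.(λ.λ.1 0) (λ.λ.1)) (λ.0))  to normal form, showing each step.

Answer: normal form = λ.λ.1  (in 4 steps)

Reduction:
  start: (λ.0) ((λ.(λ.λ.1 0) (λ.λ.1)) (λ.0))
  [1] (λ.(λ.λ.1 0) (λ.λ.1)) (λ.0)
  [2] (λ.λ.1 0) (λ.λ.1)
  [3] λ.(λ.λ.1) 0
  [4] λ.λ.1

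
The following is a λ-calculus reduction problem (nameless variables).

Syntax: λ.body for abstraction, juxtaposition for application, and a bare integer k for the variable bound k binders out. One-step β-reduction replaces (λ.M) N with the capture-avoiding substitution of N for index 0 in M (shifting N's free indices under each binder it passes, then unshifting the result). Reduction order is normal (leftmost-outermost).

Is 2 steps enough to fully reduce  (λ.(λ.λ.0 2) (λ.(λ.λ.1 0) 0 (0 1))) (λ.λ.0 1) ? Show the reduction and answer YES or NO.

Answer: YES — reaches normal form λ.0 (λ.λ.0 1) in 2 ≤ 2 steps

Derivation:
  start: (λ.(λ.λ.0 2) (λ.(λ.λ.1 0) 0 (0 1))) (λ.λ.0 1)
  [1] (λ.λ.0 (λ.λ.0 1)) (λ.(λ.λ.1 0) 0 (0 (λ.λ.0 1)))
  [2] λ.0 (λ.λ.0 1)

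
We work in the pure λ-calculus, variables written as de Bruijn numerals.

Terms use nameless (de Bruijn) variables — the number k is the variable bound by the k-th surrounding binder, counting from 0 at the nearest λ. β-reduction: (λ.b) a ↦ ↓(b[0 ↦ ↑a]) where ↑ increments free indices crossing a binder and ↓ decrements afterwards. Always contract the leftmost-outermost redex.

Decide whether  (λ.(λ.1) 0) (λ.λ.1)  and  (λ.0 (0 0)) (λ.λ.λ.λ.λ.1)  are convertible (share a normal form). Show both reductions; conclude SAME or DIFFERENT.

Answer: DIFFERENT — A ⇓ λ.λ.1, B ⇓ λ.λ.λ.λ.1

Working:
Term A:
  start: (λ.(λ.1) 0) (λ.λ.1)
  →1  (λ.λ.λ.1) (λ.λ.1)
  →2  λ.λ.1

Term B:
  start: (λ.0 (0 0)) (λ.λ.λ.λ.λ.1)
  →1  (λ.λ.λ.λ.λ.1) ((λ.λ.λ.λ.λ.1) (λ.λ.λ.λ.λ.1))
  →2  λ.λ.λ.λ.1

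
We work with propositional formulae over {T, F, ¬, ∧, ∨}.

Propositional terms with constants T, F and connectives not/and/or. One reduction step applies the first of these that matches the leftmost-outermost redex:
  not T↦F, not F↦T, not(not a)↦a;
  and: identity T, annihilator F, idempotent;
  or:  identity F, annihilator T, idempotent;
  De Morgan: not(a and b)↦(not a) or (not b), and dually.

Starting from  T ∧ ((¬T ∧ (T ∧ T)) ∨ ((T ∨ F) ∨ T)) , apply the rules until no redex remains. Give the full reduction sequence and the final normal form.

Answer: normal form = T  (in 5 steps)

Reduction:
  start: T ∧ ((¬T ∧ (T ∧ T)) ∨ ((T ∨ F) ∨ T))
  [1] (¬T ∧ (T ∧ T)) ∨ ((T ∨ F) ∨ T)
  [2] (F ∧ (T ∧ T)) ∨ ((T ∨ F) ∨ T)
  [3] F ∨ ((T ∨ F) ∨ T)
  [4] (T ∨ F) ∨ T
  [5] T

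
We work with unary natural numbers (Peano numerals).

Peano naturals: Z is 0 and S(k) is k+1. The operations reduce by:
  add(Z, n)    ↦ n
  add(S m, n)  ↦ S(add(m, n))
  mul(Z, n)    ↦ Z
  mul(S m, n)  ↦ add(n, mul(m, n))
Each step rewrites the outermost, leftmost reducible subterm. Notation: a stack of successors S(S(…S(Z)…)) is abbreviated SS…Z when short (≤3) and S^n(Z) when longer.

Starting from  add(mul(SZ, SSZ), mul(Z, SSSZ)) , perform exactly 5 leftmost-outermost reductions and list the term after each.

  start: add(mul(SZ, SSZ), mul(Z, SSSZ))
  step 1: add(add(SSZ, mul(Z, SSZ)), mul(Z, SSSZ))
  step 2: add(S(add(SZ, mul(Z, SSZ))), mul(Z, SSSZ))
  step 3: S(add(add(SZ, mul(Z, SSZ)), mul(Z, SSSZ)))
  step 4: S(add(S(add(Z, mul(Z, SSZ))), mul(Z, SSSZ)))
  step 5: S(S(add(add(Z, mul(Z, SSZ)), mul(Z, SSSZ))))

Answer: after 5 steps: S(S(add(add(Z, mul(Z, SSZ)), mul(Z, SSSZ))))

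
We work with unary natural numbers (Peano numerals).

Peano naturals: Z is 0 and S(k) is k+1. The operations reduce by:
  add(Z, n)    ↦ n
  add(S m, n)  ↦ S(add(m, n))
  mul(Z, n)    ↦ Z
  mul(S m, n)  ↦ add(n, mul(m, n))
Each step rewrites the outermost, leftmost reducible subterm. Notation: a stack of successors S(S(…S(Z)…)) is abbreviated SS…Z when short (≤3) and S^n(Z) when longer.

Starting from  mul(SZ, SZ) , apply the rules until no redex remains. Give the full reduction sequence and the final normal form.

  start: mul(SZ, SZ)
  →1  add(SZ, mul(Z, SZ))
  →2  S(add(Z, mul(Z, SZ)))
  →3  S(mul(Z, SZ))
  →4  SZ

Answer: normal form = SZ  (in 4 steps)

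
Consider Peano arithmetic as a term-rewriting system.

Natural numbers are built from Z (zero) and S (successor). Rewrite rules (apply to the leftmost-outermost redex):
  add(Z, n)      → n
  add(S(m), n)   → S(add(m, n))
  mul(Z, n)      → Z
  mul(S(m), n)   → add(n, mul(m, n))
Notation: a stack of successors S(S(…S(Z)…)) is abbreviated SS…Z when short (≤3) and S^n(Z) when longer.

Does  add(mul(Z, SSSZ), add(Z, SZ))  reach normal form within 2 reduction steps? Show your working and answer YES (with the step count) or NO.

Answer: NO — after 2 steps the term is add(Z, SZ), not yet normal

Working:
  start: add(mul(Z, SSSZ), add(Z, SZ))
  step 1: add(Z, add(Z, SZ))
  step 2: add(Z, SZ)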